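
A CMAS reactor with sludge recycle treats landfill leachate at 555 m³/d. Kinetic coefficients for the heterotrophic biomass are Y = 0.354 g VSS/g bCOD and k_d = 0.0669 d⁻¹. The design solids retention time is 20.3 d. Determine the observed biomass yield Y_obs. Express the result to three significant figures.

Y_obs ≈ 0.150 g VSS/g bCOD

The observed yield is Y_obs = Y/(1 + k_d·θ_c) = 0.354 / (1 + 0.0669 × 20.3) = 0.354 / 2.358 = 0.1501 g VSS per g bCOD removed.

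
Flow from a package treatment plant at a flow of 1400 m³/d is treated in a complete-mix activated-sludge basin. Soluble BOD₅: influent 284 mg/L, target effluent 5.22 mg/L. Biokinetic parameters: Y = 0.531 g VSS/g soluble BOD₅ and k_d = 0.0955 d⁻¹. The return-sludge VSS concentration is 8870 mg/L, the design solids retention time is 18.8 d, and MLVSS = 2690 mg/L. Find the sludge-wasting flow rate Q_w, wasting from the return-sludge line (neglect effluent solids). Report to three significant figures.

Q_w ≈ 8.36 m³/d

Steady-state biomass mass balance: V·X·(1 + k_d·θ_c) = Y·Q·(S₀ − S)·θ_c, so V = 0.531 × 1400 × (284 − 5.22) × 18.8 / [2690 × (1 + 0.0955 × 18.8)] = 3.9×10^6 / 7520 = 518.1 m³.
Wasting from the return line (neglecting effluent solids): Q_w = V·X / (θ_c·X_r) = 518.1 × 2690 / (18.8 × 8870) = 8.358 m³/d.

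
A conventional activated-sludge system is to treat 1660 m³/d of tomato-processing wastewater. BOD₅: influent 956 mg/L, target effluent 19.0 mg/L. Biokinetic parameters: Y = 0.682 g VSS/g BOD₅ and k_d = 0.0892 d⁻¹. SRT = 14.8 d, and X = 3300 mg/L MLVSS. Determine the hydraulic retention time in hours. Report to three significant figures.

τ ≈ 29.6 h

From the SRT design equation V = Y Q (S₀−S) θ_c / [X (1 + k_d θ_c)] = 0.682 × 1660 × (956 − 19.0) × 14.8 / [3300 × (1 + 0.0892 × 14.8)] = 1.57×10^7 / 7657 = 2051 m³.
τ = V/Q = 2051/1660 = 1.235 d, or 29.65 h.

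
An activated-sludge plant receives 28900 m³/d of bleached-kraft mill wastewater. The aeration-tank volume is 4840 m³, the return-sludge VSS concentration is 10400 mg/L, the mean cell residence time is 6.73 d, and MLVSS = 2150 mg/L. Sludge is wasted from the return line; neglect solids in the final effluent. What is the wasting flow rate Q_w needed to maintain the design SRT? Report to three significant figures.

Wasting from the return line (neglecting effluent solids): Q_w = V·X / (θ_c·X_r) = 4840 × 2150 / (6.73 × 10400) = 148.7 m³/d.

Q_w ≈ 149 m³/d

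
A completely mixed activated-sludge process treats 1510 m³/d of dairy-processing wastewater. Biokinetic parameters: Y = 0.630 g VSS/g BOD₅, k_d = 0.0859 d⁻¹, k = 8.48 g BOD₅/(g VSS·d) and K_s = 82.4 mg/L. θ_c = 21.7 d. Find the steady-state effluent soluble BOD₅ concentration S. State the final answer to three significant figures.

Effluent substrate depends only on kinetics and SRT: S = K_s(1 + k_d θ_c) / [θ_c(Yk − k_d) − 1] = 82.4 × (1 + 0.0859 × 21.7) / [21.7 × (0.630 × 8.48 − 0.0859) − 1] = 236.0 / 113.1 = 2.087 mg/L.

S ≈ 2.09 mg/L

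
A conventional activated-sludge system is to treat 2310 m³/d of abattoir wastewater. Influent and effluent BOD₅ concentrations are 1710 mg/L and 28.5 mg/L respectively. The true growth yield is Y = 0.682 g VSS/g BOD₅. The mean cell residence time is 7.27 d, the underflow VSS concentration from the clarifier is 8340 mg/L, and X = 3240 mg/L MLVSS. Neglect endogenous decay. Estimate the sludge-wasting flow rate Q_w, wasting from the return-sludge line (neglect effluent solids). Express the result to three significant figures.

Q_w ≈ 318 m³/d

V·X = Y·Q·ΔS·θ_c gives V = 0.682 × 2310 × (1710 − 28.5) × 7.27 / 3240 = 5944 m³.
Wasting from the return line (neglecting effluent solids): Q_w = V·X / (θ_c·X_r) = 5944 × 3240 / (7.27 × 8340) = 317.6 m³/d.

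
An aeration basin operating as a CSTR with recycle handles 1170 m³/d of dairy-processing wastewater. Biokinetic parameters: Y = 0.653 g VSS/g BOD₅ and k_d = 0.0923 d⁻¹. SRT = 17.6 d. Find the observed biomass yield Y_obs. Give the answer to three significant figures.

Y_obs = Y / (1 + k_d θ_c) = 0.653 / (1 + 0.0923 × 17.6) = 0.653 / 2.624 = 0.2488.

Y_obs ≈ 0.249 g VSS/g BOD₅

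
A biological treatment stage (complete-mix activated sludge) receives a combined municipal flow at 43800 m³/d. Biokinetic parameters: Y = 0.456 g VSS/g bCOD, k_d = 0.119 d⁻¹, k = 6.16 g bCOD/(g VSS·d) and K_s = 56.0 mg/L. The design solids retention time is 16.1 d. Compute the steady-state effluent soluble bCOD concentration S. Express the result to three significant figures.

S ≈ 3.86 mg/L

From the Monod/SRT balance for a CMAS, S = K_s·(1+k_d θ_c)/[θ_c·(Y k − k_d) − 1] = 56.0 × (1 + 0.119 × 16.1) / [16.1 × (0.456 × 6.16 − 0.119) − 1] = 163.3 / 42.31 = 3.860 mg/L.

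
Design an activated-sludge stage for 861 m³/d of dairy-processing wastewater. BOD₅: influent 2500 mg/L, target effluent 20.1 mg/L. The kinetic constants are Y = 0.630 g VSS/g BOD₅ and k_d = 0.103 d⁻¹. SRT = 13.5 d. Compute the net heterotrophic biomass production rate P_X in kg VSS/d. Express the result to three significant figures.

P_X ≈ 563 kg VSS/d

The observed yield is Y_obs = Y/(1 + k_d·θ_c) = 0.630 / (1 + 0.103 × 13.5) = 0.630 / 2.390 = 0.2635 g VSS per g BOD₅ removed.
ΔS = 2500 − 20.1 = 2480 mg/L, so the substrate removal rate is 861 × 2480/1000 = 2135 kg BOD₅/d.
Net biomass production P_X = Y_obs × Q·(S₀ − S) = 0.2635 × 2135 = 562.7 kg VSS/d.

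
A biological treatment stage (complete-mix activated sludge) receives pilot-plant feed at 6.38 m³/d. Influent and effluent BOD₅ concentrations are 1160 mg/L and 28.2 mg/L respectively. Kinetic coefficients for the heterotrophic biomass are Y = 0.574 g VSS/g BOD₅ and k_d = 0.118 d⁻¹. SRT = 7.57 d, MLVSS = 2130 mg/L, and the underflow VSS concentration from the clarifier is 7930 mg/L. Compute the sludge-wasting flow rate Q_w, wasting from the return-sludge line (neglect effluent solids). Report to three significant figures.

Q_w ≈ 0.276 m³/d

Steady-state biomass mass balance: V·X·(1 + k_d·θ_c) = Y·Q·(S₀ − S)·θ_c, so V = 0.574 × 6.38 × (1160 − 28.2) × 7.57 / [2130 × (1 + 0.118 × 7.57)] = 3.14×10^4 / 4033 = 7.781 m³.
Wasting from the return line (neglecting effluent solids): Q_w = V·X / (θ_c·X_r) = 7.781 × 2130 / (7.57 × 7930) = 0.2761 m³/d.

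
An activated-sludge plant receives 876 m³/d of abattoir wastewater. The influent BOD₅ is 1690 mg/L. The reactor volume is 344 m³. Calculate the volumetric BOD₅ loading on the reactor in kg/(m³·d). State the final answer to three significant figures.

L_v ≈ 4.30 kg BOD₅/(m³·d)

Applied BOD₅ load per unit volume = Q·S₀/V = (876 × 1690/1000)/344.0 = 4.304 kg BOD₅·m⁻³·d⁻¹.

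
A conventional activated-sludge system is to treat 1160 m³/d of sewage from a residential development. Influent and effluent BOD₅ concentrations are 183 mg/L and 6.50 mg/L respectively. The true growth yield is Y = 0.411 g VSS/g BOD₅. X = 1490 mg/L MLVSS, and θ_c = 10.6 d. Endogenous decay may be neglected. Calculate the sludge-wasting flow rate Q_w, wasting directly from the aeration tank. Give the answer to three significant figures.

V·X = Y·Q·ΔS·θ_c gives V = 0.411 × 1160 × (183 − 6.50) × 10.6 / 1490 = 598.6 m³.
Wasting from the aeration tank: Q_w = V / θ_c = 598.6 / 10.6 = 56.48 m³/d.

Q_w ≈ 56.5 m³/d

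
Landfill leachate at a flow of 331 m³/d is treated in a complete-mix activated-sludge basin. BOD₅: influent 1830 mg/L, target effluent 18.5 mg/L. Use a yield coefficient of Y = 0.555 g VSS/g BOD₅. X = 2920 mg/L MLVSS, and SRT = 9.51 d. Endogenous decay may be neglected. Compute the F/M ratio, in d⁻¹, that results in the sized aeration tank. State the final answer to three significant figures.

With k_d = 0 the design equation reduces to V = Y Q (S₀−S) θ_c / X = 0.555 × 331 × (1830 − 18.5) × 9.51 / 2920 = 1084 m³.
F/M = applied load / biomass = Q·S₀/(V·X) = 331 × 1830 / (1084 × 2920) = 0.1914 d⁻¹.

F/M ≈ 0.191 d⁻¹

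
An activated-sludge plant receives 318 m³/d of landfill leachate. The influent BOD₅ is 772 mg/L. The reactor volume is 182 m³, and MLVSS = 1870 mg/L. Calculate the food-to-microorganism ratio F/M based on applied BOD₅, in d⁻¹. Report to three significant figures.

Food-to-microorganism ratio F/M = Q S₀ / (V X) = 318 × 772 / (182.0 × 1870) = 0.7213 d⁻¹.

F/M ≈ 0.721 d⁻¹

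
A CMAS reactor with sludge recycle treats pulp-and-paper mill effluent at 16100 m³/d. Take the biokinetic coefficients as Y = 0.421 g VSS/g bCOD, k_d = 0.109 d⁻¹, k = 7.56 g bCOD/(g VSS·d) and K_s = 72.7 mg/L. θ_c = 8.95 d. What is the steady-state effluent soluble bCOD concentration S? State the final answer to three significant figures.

Effluent substrate depends only on kinetics and SRT: S = K_s(1 + k_d θ_c) / [θ_c(Yk − k_d) − 1] = 72.7 × (1 + 0.109 × 8.95) / [8.95 × (0.421 × 7.56 − 0.109) − 1] = 143.6 / 26.51 = 5.418 mg/L.

S ≈ 5.42 mg/L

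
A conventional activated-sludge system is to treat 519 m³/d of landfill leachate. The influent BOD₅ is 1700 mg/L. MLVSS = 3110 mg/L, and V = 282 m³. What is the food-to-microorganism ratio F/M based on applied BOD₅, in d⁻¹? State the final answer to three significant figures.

F/M ≈ 1.01 d⁻¹

F/M = Q·S₀ / (V·X) = 519 × 1700 / (282.0 × 3110) = 1.006 g BOD₅·(g VSS·d)⁻¹.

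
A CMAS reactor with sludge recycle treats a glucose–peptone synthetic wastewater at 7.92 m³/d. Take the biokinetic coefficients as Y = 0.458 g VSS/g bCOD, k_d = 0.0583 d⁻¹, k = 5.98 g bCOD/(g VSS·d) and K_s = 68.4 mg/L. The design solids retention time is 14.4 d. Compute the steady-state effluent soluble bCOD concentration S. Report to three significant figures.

S ≈ 3.35 mg/L

From the Monod/SRT balance for a CMAS, S = K_s·(1+k_d θ_c)/[θ_c·(Y k − k_d) − 1] = 68.4 × (1 + 0.0583 × 14.4) / [14.4 × (0.458 × 5.98 − 0.0583) − 1] = 125.8 / 37.60 = 3.346 mg/L.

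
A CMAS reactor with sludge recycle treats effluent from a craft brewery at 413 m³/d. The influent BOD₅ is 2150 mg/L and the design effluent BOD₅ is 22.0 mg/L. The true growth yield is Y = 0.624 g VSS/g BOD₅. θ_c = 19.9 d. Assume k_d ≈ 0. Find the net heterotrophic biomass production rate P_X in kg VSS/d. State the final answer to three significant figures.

With endogenous decay neglected, the observed yield equals the true yield: Y_obs = Y = 0.624 g VSS/g BOD₅.
Mass of BOD₅ removed per day: Q(S₀ − S) = 413 × 2128 g/m³ = 878.9 kg/d.
So the net sludge growth is P_X = 0.6240 × 878.9 = 548.4 kg VSS/d.

P_X ≈ 548 kg VSS/d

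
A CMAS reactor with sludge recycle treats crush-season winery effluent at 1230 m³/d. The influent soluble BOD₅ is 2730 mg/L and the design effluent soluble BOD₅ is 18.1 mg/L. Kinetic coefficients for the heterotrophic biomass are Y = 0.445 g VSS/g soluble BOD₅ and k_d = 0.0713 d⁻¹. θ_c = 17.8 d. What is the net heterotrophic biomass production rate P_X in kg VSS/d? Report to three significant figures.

P_X ≈ 654 kg VSS/d

The observed yield is Y_obs = Y/(1 + k_d·θ_c) = 0.445 / (1 + 0.0713 × 17.8) = 0.445 / 2.269 = 0.1961 g VSS per g soluble BOD₅ removed.
Q·(S₀ − S) = 1230 × (2730 − 18.1) × 10⁻³ = 3336 kg/d removed.
Net biomass production P_X = Y_obs × Q·(S₀ − S) = 0.1961 × 3336 = 654.2 kg VSS/d.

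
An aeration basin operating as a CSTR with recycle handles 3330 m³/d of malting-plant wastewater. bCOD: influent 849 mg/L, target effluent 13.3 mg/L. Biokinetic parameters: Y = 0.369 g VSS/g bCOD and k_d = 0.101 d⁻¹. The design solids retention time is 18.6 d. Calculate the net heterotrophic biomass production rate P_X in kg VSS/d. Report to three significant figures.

The observed yield is Y_obs = Y/(1 + k_d·θ_c) = 0.369 / (1 + 0.101 × 18.6) = 0.369 / 2.879 = 0.1282 g VSS per g bCOD removed.
ΔS = 849 − 13.3 = 835.7 mg/L, so the substrate removal rate is 3330 × 835.7/1000 = 2783 kg bCOD/d.
P_X = Y_obs · Q(S₀ − S) = 0.1282 × 2783 = 356.7 kg VSS/d.

P_X ≈ 357 kg VSS/d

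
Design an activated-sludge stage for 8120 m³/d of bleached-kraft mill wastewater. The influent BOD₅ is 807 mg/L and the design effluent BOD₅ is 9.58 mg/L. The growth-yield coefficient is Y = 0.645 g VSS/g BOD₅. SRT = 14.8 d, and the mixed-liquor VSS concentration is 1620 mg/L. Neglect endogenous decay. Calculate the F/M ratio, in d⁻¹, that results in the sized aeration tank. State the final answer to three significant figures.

F/M ≈ 0.106 d⁻¹

V·X = Y·Q·ΔS·θ_c gives V = 0.645 × 8120 × (807 − 9.58) × 14.8 / 1620 = 38155 m³.
F/M = applied load / biomass = Q·S₀/(V·X) = 8120 × 807 / (38155 × 1620) = 0.1060 d⁻¹.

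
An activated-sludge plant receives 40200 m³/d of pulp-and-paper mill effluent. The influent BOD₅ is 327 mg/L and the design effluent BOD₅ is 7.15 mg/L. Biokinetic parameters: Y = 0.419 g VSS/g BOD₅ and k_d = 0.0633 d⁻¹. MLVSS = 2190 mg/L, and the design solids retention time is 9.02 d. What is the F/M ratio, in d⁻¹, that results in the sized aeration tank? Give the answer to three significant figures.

Steady-state biomass mass balance: V·X·(1 + k_d·θ_c) = Y·Q·(S₀ − S)·θ_c, so V = 0.419 × 40200 × (327 − 7.15) × 9.02 / [2190 × (1 + 0.0633 × 9.02)] = 4.86×10^7 / 3440 = 14125 m³.
F/M = Q·S₀ / (V·X) = 40200 × 327 / (14125 × 2190) = 0.4250 g BOD₅·(g VSS·d)⁻¹.

F/M ≈ 0.425 d⁻¹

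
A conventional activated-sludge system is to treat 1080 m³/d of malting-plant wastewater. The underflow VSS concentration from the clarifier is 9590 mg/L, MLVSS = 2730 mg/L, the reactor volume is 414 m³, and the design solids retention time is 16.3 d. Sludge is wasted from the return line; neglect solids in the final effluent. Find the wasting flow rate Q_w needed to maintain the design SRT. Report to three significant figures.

θ_c = V·X/(Q_w·X_r) when wasting from the recycle, so Q_w = V·X/(θ_c·X_r) = 414.0 × 2730 / (16.3 × 9590) = 7.230 m³/d.

Q_w ≈ 7.23 m³/d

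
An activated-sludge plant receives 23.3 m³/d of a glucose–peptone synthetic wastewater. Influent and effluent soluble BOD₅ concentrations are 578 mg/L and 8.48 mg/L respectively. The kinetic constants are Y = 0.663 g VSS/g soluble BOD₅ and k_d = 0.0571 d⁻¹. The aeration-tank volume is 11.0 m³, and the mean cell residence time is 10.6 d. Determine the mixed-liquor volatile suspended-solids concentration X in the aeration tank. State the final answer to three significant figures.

Solving the biomass balance for X: X = Y Q (S₀−S) θ_c / [V (1+k_d θ_c)] = 0.663 × 23.3 × (578 − 8.48) × 10.6 / [11.0 × (1 + 0.0571 × 10.6)] = 5281 mg/L.

X ≈ 5280 mg/L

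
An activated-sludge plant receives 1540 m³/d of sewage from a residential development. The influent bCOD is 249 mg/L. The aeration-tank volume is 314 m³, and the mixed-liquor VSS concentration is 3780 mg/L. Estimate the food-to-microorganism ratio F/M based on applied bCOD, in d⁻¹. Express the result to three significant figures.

F/M = Q·S₀ / (V·X) = 1540 × 249 / (314.0 × 3780) = 0.3231 g bCOD·(g VSS·d)⁻¹.

F/M ≈ 0.323 d⁻¹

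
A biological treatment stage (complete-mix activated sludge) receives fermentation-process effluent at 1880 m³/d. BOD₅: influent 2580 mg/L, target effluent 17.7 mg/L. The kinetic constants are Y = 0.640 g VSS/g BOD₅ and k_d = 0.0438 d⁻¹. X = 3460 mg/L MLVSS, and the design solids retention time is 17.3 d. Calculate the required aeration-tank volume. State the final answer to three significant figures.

V ≈ 8770 m³

From the SRT design equation V = Y Q (S₀−S) θ_c / [X (1 + k_d θ_c)] = 0.640 × 1880 × (2580 − 17.7) × 17.3 / [3460 × (1 + 0.0438 × 17.3)] = 5.33×10^7 / 6082 = 8770 m³.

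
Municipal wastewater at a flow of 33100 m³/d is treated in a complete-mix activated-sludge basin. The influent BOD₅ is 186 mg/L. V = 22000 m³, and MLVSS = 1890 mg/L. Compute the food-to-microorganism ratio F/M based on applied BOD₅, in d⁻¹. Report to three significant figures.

F/M = applied load / biomass = Q·S₀/(V·X) = 33100 × 186 / (22000 × 1890) = 0.1481 d⁻¹.

F/M ≈ 0.148 d⁻¹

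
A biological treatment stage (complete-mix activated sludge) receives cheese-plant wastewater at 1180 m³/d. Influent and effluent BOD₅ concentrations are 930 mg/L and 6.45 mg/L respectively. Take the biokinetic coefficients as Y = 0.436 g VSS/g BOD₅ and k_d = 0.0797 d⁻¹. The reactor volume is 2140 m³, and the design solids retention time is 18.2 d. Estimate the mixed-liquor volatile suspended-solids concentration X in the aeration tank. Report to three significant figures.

X = Y·Q·ΔS·θ_c / [V·(1 + k_d θ_c)] = 0.436 × 1180 × (930 − 6.45) × 18.2 / [2140 × (1 + 0.0797 × 18.2)] = 1649 mg/L.

X ≈ 1650 mg/L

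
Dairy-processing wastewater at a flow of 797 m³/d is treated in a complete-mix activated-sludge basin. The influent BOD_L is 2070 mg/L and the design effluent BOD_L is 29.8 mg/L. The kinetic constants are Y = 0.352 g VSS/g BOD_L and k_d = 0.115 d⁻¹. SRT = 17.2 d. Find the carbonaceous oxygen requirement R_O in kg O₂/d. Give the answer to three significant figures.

Observed yield with endogenous decay: Y_obs = Y / (1 + k_d·θ_c) = 0.352 / (1 + 0.115 × 17.2) = 0.352 / 2.978 = 0.1182 g VSS/g BOD_L.
Substrate removed = Q·(S₀ − S) = 797 m³/d × (2070 − 29.8) g/m³ = 1.63×10^6 g/d = 1626 kg/d.
Net sludge production P_X = 0.1182 × 1626 = 192.2 kg VSS/d.
R_O = Q·ΔS − 1.42 P_X = 1626 − 272.9 = 1353 kg O₂/d.

R_O ≈ 1350 kg O₂/d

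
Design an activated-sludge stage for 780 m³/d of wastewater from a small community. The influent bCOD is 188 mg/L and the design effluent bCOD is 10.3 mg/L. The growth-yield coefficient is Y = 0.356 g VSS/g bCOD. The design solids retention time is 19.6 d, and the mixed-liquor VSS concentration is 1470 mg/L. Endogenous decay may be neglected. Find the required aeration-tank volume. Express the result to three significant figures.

V ≈ 658 m³

With k_d = 0 the design equation reduces to V = Y Q (S₀−S) θ_c / X = 0.356 × 780 × (188 − 10.3) × 19.6 / 1470 = 657.9 m³.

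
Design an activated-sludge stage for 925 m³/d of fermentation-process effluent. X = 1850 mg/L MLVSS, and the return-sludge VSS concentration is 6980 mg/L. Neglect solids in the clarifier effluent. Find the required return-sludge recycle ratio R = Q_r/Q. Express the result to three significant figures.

R ≈ 0.361

Solids balance on the clarifier gives (1+R)X = R·X_r, so R = X/(X_r − X) = 1850 / (6980 − 1850) = 0.3606.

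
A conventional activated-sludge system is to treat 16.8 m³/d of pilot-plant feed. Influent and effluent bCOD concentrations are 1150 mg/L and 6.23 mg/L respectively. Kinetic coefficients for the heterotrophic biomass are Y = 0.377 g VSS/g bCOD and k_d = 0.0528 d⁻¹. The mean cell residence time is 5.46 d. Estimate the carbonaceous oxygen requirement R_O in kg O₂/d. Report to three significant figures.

R_O ≈ 11.2 kg O₂/d

Correct the yield for decay: Y_obs = Y/(1 + k_d θ_c) = 0.377 / (1 + 0.0528 × 5.46) = 0.377 / 1.288 = 0.2926.
Q·(S₀ − S) = 16.8 × (1150 − 6.23) × 10⁻³ = 19.22 kg/d removed.
Biomass synthesised: P_X = Y_obs × 19.22 = 5.623 kg VSS/d.
R_O = Q·ΔS − 1.42 P_X = 19.22 − 7.985 = 11.23 kg O₂/d.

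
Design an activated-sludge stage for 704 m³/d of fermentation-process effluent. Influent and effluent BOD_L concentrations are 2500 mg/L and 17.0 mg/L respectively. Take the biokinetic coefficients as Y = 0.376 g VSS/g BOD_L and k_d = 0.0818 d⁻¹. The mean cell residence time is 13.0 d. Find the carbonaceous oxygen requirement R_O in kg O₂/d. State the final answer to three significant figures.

R_O ≈ 1300 kg O₂/d

Y_obs = Y / (1 + k_d θ_c) = 0.376 / (1 + 0.0818 × 13.0) = 0.376 / 2.063 = 0.1822.
Q·(S₀ − S) = 704 × (2500 − 17.0) × 10⁻³ = 1748 kg/d removed.
Biomass synthesised: P_X = Y_obs × 1748 = 318.5 kg VSS/d.
Carbonaceous O₂ demand = substrate oxidised − cell-mass equivalent = 1748 − 1.42 × 318.5 = 1296 kg O₂/d.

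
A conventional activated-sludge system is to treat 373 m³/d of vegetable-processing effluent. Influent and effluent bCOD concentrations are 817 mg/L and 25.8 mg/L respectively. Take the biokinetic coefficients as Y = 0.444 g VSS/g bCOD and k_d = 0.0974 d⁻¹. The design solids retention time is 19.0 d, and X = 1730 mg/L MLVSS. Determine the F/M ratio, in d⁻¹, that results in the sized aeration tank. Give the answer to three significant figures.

Steady-state biomass mass balance: V·X·(1 + k_d·θ_c) = Y·Q·(S₀ − S)·θ_c, so V = 0.444 × 373 × (817 − 25.8) × 19.0 / [1730 × (1 + 0.0974 × 19.0)] = 2.49×10^6 / 4932 = 504.8 m³.
Food-to-microorganism ratio F/M = Q S₀ / (V X) = 373 × 817 / (504.8 × 1730) = 0.3489 d⁻¹.

F/M ≈ 0.349 d⁻¹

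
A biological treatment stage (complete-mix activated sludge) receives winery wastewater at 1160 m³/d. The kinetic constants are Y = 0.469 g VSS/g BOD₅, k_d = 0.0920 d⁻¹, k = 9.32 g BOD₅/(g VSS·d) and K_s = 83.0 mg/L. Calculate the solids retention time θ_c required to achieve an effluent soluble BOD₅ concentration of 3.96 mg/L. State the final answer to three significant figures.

θ_c ≈ 9.34 d

From 1/θ_c = Y·k·S/(K_s + S) − k_d: Y·k·S/(K_s+S) = 0.469 × 9.32 × 3.96 / (83.0 + 3.96) = 0.1991 d⁻¹.
1/θ_c = 0.1991 − 0.0920 = 0.1071 d⁻¹, so θ_c = 9.341 d.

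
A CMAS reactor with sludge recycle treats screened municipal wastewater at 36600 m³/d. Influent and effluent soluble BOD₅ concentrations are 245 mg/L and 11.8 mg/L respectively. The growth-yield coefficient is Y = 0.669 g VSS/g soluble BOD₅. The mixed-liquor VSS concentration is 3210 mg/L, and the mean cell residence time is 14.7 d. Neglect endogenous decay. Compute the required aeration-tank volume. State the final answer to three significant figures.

V ≈ 26100 m³

Biomass mass balance (decay neglected): V·X = Y·Q·(S₀ − S)·θ_c, so V = 0.669 × 36600 × (245 − 11.8) × 14.7 / 3210 = 26149 m³.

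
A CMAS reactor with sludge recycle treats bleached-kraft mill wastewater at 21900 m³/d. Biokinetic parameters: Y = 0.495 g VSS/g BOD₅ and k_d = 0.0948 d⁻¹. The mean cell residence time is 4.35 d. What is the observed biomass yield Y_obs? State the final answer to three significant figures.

Y_obs ≈ 0.350 g VSS/g BOD₅

Correct the yield for decay: Y_obs = Y/(1 + k_d θ_c) = 0.495 / (1 + 0.0948 × 4.35) = 0.495 / 1.412 = 0.3505.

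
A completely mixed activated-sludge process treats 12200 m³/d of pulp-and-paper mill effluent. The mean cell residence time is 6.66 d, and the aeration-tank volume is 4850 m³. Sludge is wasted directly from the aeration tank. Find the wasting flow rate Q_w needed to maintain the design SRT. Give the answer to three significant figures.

Q_w ≈ 728 m³/d

For wasting at MLVSS concentration, Q_w = V/θ_c = 4850/6.66 = 728.2 m³/d.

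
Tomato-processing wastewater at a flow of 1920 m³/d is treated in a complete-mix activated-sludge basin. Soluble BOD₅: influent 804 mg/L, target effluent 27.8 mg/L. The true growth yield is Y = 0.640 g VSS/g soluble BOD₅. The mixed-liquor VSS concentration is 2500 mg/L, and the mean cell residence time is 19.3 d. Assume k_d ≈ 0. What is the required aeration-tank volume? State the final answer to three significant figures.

Biomass mass balance (decay neglected): V·X = Y·Q·(S₀ − S)·θ_c, so V = 0.640 × 1920 × (804 − 27.8) × 19.3 / 2500 = 7363 m³.

V ≈ 7360 m³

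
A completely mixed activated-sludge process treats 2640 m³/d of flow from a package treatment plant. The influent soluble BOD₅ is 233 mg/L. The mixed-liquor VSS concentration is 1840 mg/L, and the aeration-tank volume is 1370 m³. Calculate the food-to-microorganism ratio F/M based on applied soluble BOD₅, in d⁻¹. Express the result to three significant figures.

F/M ≈ 0.244 d⁻¹

Food-to-microorganism ratio F/M = Q S₀ / (V X) = 2640 × 233 / (1370 × 1840) = 0.2440 d⁻¹.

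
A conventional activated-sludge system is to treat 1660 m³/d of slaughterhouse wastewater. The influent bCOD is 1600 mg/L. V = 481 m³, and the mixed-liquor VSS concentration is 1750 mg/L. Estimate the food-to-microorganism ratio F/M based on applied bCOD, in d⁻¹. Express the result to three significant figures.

F/M ≈ 3.16 d⁻¹

Food-to-microorganism ratio F/M = Q S₀ / (V X) = 1660 × 1600 / (481.0 × 1750) = 3.155 d⁻¹.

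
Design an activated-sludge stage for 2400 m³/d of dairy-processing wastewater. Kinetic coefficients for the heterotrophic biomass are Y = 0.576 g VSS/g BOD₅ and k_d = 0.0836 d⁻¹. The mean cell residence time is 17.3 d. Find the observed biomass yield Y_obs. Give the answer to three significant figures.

Y_obs ≈ 0.235 g VSS/g BOD₅

Correct the yield for decay: Y_obs = Y/(1 + k_d θ_c) = 0.576 / (1 + 0.0836 × 17.3) = 0.576 / 2.446 = 0.2355.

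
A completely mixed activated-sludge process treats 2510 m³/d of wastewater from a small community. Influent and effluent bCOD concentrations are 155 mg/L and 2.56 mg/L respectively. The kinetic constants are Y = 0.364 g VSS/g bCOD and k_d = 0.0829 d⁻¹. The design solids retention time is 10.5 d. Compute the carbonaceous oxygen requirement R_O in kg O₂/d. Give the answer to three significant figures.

Correct the yield for decay: Y_obs = Y/(1 + k_d θ_c) = 0.364 / (1 + 0.0829 × 10.5) = 0.364 / 1.870 = 0.1946.
Substrate removed = Q·(S₀ − S) = 2510 m³/d × (155 − 2.56) g/m³ = 3.83×10^5 g/d = 382.6 kg/d.
Biomass synthesised: P_X = Y_obs × 382.6 = 74.46 kg VSS/d.
R_O = Q·ΔS − 1.42 P_X = 382.6 − 105.7 = 276.9 kg O₂/d.

R_O ≈ 277 kg O₂/d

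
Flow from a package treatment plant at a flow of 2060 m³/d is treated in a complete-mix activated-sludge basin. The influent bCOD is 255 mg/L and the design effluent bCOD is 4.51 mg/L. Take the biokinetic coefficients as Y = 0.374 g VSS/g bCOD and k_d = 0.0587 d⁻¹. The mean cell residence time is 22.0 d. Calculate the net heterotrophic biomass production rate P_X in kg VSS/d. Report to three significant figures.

Y_obs = Y / (1 + k_d θ_c) = 0.374 / (1 + 0.0587 × 22.0) = 0.374 / 2.291 = 0.1632.
Mass of bCOD removed per day: Q(S₀ − S) = 2060 × 250.5 g/m³ = 516.0 kg/d.
P_X = Y_obs · Q(S₀ − S) = 0.1632 × 516.0 = 84.22 kg VSS/d.

P_X ≈ 84.2 kg VSS/d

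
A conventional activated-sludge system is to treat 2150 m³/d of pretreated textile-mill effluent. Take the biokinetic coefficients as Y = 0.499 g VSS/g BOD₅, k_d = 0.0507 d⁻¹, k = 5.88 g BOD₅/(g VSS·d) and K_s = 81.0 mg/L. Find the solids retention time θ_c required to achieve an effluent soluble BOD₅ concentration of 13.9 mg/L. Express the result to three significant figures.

θ_c ≈ 2.64 d

At the target effluent, Y k S/(K_s+S) = 0.499×5.88×13.9/94.90 = 0.4298 d⁻¹.
Then 1/θ_c = μ − k_d = 0.4298 − 0.0507 = 0.3791 d⁻¹, giving θ_c = 2.638 d.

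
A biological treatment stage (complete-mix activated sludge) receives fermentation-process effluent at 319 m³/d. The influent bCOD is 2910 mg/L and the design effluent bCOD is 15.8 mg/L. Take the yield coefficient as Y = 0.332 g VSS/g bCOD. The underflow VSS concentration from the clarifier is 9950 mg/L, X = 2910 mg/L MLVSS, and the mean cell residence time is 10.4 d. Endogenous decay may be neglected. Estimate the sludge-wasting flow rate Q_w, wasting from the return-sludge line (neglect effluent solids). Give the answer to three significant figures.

With k_d = 0 the design equation reduces to V = Y Q (S₀−S) θ_c / X = 0.332 × 319 × (2910 − 15.8) × 10.4 / 2910 = 1095 m³.
Wasting from the return line (neglecting effluent solids): Q_w = V·X / (θ_c·X_r) = 1095 × 2910 / (10.4 × 9950) = 30.81 m³/d.

Q_w ≈ 30.8 m³/d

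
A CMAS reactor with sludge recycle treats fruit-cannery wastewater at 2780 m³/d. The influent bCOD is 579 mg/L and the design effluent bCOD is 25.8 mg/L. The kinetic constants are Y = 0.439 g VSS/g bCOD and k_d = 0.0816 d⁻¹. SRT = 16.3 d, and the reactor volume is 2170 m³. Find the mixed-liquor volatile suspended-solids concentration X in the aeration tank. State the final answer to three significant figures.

Solving the biomass balance for X: X = Y Q (S₀−S) θ_c / [V (1+k_d θ_c)] = 0.439 × 2780 × (579 − 25.8) × 16.3 / [2170 × (1 + 0.0816 × 16.3)] = 2176 mg/L.

X ≈ 2180 mg/L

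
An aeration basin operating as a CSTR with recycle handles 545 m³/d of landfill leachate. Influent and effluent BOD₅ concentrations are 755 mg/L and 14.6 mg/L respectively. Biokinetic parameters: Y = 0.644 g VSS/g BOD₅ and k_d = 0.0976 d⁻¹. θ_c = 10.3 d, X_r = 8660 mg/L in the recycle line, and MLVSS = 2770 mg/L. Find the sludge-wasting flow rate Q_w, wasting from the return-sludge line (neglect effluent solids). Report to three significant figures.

Q_w ≈ 15.0 m³/d

Steady-state biomass mass balance: V·X·(1 + k_d·θ_c) = Y·Q·(S₀ − S)·θ_c, so V = 0.644 × 545 × (755 − 14.6) × 10.3 / [2770 × (1 + 0.0976 × 10.3)] = 2.68×10^6 / 5555 = 481.9 m³.
θ_c = V·X/(Q_w·X_r) when wasting from the recycle, so Q_w = V·X/(θ_c·X_r) = 481.9 × 2770 / (10.3 × 8660) = 14.96 m³/d.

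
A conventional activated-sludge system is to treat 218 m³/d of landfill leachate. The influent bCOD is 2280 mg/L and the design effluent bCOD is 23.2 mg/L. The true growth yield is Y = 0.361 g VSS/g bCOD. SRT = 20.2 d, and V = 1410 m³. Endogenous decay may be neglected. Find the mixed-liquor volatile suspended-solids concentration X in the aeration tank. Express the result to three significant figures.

X = Y·Q·ΔS·θ_c / V = 0.361 × 218 × (2280 − 23.2) × 20.2 / 1410 = 2544 mg/L.

X ≈ 2540 mg/L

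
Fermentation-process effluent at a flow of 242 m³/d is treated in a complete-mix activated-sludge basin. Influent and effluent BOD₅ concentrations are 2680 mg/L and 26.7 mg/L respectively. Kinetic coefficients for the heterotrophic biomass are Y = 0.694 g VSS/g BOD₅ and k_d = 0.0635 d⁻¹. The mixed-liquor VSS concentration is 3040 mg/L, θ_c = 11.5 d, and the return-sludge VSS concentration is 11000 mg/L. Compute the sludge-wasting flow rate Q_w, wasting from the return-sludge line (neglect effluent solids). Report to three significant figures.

Rearranging the biomass balance for a CMAS with decay, V = Y·Q·ΔS·θ_c / [X·(1+k_d θ_c)] = 0.694 × 242 × (2680 − 26.7) × 11.5 / [3040 × (1 + 0.0635 × 11.5)] = 5.12×10^6 / 5260 = 974.3 m³.
Wasting from the return line (neglecting effluent solids): Q_w = V·X / (θ_c·X_r) = 974.3 × 3040 / (11.5 × 11000) = 23.41 m³/d.

Q_w ≈ 23.4 m³/d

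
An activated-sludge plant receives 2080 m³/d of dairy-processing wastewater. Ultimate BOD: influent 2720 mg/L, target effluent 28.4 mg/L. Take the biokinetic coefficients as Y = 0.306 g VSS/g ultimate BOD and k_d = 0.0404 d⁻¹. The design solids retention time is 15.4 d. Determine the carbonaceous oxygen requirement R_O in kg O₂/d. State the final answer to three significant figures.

R_O ≈ 4100 kg O₂/d

Correct the yield for decay: Y_obs = Y/(1 + k_d θ_c) = 0.306 / (1 + 0.0404 × 15.4) = 0.306 / 1.622 = 0.1886.
ΔS = 2720 − 28.4 = 2692 mg/L, so the substrate removal rate is 2080 × 2692/1000 = 5599 kg ultimate BOD/d.
Net sludge production P_X = 0.1886 × 5599 = 1056 kg VSS/d.
R_O = Q·ΔS − 1.42 P_X = 5599 − 1500 = 4099 kg O₂/d.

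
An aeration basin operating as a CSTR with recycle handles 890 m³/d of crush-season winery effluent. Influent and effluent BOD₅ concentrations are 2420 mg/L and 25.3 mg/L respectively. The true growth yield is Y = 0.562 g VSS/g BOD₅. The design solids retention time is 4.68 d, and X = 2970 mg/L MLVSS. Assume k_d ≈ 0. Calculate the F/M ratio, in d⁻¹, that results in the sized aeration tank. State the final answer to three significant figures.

With k_d = 0 the design equation reduces to V = Y Q (S₀−S) θ_c / X = 0.562 × 890 × (2420 − 25.3) × 4.68 / 2970 = 1887 m³.
F/M = applied load / biomass = Q·S₀/(V·X) = 890 × 2420 / (1887 × 2970) = 0.3842 d⁻¹.

F/M ≈ 0.384 d⁻¹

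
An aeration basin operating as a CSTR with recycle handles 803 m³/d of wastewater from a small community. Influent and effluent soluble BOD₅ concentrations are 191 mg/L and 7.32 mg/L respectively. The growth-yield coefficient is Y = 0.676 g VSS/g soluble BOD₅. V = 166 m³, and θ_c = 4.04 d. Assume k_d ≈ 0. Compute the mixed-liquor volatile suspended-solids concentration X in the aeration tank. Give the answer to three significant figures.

X ≈ 2430 mg/L

From V·X = Y·Q·(S₀ − S)·θ_c (decay neglected): X = 0.676 × 803 × (191 − 7.32) × 4.04 / 166 = 2427 mg/L.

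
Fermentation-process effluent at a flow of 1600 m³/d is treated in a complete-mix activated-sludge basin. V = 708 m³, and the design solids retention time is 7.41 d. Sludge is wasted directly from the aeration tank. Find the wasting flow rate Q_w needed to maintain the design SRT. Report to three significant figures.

Q_w ≈ 95.5 m³/d

Wasting from the aeration tank: Q_w = V / θ_c = 708.0 / 7.41 = 95.55 m³/d.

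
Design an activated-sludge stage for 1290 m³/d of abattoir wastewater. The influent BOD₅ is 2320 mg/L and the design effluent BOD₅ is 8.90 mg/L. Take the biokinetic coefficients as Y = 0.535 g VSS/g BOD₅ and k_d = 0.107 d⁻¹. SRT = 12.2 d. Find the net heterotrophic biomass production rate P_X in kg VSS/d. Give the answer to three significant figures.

Correct the yield for decay: Y_obs = Y/(1 + k_d θ_c) = 0.535 / (1 + 0.107 × 12.2) = 0.535 / 2.305 = 0.2321.
ΔS = 2320 − 8.90 = 2311 mg/L, so the substrate removal rate is 1290 × 2311/1000 = 2981 kg BOD₅/d.
P_X = Y_obs · Q(S₀ − S) = 0.2321 × 2981 = 691.9 kg VSS/d.

P_X ≈ 692 kg VSS/d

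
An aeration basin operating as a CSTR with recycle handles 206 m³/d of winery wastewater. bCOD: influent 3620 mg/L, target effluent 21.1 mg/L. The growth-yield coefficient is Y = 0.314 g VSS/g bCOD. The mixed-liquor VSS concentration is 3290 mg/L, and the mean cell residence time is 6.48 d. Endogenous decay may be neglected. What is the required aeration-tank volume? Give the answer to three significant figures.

Biomass mass balance (decay neglected): V·X = Y·Q·(S₀ − S)·θ_c, so V = 0.314 × 206 × (3620 − 21.1) × 6.48 / 3290 = 458.5 m³.

V ≈ 459 m³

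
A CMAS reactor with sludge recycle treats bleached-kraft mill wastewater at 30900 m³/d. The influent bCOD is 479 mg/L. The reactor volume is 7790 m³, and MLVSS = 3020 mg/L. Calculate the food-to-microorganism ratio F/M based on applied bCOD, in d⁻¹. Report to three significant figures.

Food-to-microorganism ratio F/M = Q S₀ / (V X) = 30900 × 479 / (7790 × 3020) = 0.6291 d⁻¹.

F/M ≈ 0.629 d⁻¹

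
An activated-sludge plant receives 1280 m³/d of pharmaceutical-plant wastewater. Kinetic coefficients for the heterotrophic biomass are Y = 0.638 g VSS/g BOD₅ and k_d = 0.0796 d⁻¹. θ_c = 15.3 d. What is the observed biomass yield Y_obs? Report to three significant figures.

Y_obs ≈ 0.288 g VSS/g BOD₅

Observed yield with endogenous decay: Y_obs = Y / (1 + k_d·θ_c) = 0.638 / (1 + 0.0796 × 15.3) = 0.638 / 2.218 = 0.2877 g VSS/g BOD₅.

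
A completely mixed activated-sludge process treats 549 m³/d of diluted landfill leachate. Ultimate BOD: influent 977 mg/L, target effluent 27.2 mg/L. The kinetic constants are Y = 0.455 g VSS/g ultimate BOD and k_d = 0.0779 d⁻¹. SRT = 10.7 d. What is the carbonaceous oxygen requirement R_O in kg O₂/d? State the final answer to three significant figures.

Observed yield with endogenous decay: Y_obs = Y / (1 + k_d·θ_c) = 0.455 / (1 + 0.0779 × 10.7) = 0.455 / 1.834 = 0.2482 g VSS/g ultimate BOD.
Q·(S₀ − S) = 549 × (977 − 27.2) × 10⁻³ = 521.4 kg/d removed.
Net sludge production P_X = 0.2482 × 521.4 = 129.4 kg VSS/d.
R_O = Q·(S₀ − S) − 1.42·P_X = 521.4 − 1.42 × 129.4 = 337.7 kg O₂/d.

R_O ≈ 338 kg O₂/d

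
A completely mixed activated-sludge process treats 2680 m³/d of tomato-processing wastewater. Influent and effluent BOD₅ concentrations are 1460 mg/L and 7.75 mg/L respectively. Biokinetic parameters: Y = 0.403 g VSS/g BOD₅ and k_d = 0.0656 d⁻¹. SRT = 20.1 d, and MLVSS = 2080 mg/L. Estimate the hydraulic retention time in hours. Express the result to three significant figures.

τ ≈ 58.5 h

From the SRT design equation V = Y Q (S₀−S) θ_c / [X (1 + k_d θ_c)] = 0.403 × 2680 × (1460 − 7.75) × 20.1 / [2080 × (1 + 0.0656 × 20.1)] = 3.15×10^7 / 4823 = 6537 m³.
τ = V/Q = 6537/2680 = 2.439 d, or 58.54 h.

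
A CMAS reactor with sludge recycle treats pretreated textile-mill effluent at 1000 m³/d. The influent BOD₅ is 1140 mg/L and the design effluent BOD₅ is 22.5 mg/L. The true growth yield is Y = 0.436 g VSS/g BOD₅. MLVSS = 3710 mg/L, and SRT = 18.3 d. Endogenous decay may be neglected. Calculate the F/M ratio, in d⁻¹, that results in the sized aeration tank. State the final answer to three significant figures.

With k_d = 0 the design equation reduces to V = Y Q (S₀−S) θ_c / X = 0.436 × 1000 × (1140 − 22.5) × 18.3 / 3710 = 2403 m³.
F/M = Q·S₀ / (V·X) = 1000 × 1140 / (2403 × 3710) = 0.1279 g BOD₅·(g VSS·d)⁻¹.

F/M ≈ 0.128 d⁻¹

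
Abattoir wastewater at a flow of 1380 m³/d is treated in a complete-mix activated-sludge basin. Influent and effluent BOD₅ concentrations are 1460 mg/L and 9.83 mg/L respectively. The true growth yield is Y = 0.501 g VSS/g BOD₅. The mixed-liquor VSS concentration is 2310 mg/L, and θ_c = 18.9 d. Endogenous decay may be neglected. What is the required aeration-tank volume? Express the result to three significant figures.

With k_d = 0 the design equation reduces to V = Y Q (S₀−S) θ_c / X = 0.501 × 1380 × (1460 − 9.83) × 18.9 / 2310 = 8203 m³.

V ≈ 8200 m³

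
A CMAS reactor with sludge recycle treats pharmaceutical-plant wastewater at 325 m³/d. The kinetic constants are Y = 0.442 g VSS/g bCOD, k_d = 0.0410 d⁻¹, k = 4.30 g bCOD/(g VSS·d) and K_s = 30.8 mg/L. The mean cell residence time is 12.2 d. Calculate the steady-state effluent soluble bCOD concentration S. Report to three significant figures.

S ≈ 2.13 mg/L

For a completely mixed reactor with recycle the Lawrence–McCarty relation gives S = K_s·(1 + k_d·θ_c) / [θ_c·(Y·k − k_d) − 1] = 30.8 × (1 + 0.0410 × 12.2) / [12.2 × (0.442 × 4.30 − 0.0410) − 1] = 46.21 / 21.69 = 2.131 mg/L.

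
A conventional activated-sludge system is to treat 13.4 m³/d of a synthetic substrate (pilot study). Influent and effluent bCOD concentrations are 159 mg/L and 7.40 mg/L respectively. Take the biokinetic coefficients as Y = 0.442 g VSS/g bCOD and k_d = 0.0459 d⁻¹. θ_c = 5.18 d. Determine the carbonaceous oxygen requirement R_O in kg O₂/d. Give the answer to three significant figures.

Y_obs = Y / (1 + k_d θ_c) = 0.442 / (1 + 0.0459 × 5.18) = 0.442 / 1.238 = 0.3571.
ΔS = 159 − 7.40 = 151.6 mg/L, so the substrate removal rate is 13.4 × 151.6/1000 = 2.031 kg bCOD/d.
Biomass synthesised: P_X = Y_obs × 2.031 = 0.7254 kg VSS/d.
R_O = Q·ΔS − 1.42 P_X = 2.031 − 1.030 = 1.001 kg O₂/d.

R_O ≈ 1.00 kg O₂/d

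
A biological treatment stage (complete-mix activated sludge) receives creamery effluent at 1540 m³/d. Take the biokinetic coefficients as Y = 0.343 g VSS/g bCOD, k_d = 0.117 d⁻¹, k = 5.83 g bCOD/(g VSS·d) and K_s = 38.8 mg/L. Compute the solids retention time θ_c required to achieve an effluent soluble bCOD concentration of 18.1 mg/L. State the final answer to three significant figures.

θ_c ≈ 1.93 d

From 1/θ_c = Y·k·S/(K_s + S) − k_d: Y·k·S/(K_s+S) = 0.343 × 5.83 × 18.1 / (38.8 + 18.1) = 0.6361 d⁻¹.
θ_c = 1/(μ − k_d) = 1/(0.6361 − 0.117) = 1/0.5191 = 1.926 d.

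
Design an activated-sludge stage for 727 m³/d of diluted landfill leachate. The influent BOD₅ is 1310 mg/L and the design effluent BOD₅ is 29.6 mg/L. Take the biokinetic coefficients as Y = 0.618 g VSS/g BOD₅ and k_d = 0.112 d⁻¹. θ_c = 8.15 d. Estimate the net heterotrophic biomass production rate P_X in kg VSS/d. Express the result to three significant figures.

P_X ≈ 301 kg VSS/d

The observed yield is Y_obs = Y/(1 + k_d·θ_c) = 0.618 / (1 + 0.112 × 8.15) = 0.618 / 1.913 = 0.3231 g VSS per g BOD₅ removed.
Substrate removed = Q·(S₀ − S) = 727 m³/d × (1310 − 29.6) g/m³ = 9.31×10^5 g/d = 930.9 kg/d.
So the net sludge growth is P_X = 0.3231 × 930.9 = 300.7 kg VSS/d.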